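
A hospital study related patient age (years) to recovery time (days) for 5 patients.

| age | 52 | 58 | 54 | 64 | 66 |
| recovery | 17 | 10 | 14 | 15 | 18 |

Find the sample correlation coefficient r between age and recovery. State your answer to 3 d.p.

0.221

n = 5, Σx = 294, Σy = 74, Σx² = 17436, Σy² = 1134, Σxy = 4368
nΣxy − ΣxΣy = 21840 − 21756 = 84
nΣx² − (Σx)² = 87180 − 86436 = 744; nΣy² − (Σy)² = 5670 − 5476 = 194
r = 84 / √(744 × 194) = 84 / 379.9158 ≈ 0.221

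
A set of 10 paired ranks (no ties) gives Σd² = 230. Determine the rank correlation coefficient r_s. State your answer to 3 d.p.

-0.394

ρ = 1 − 6Σd² / [n(n²−1)] = 1 − 6×230 / (10×99)
  = 1 − 1380/990 = 1 − 1.3939 ≈ -0.394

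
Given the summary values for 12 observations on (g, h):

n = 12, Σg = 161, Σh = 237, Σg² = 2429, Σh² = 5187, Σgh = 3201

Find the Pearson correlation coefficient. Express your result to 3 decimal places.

r = (nΣgh − ΣgΣh) / √[(nΣg² − (Σg)²)(nΣh² − (Σh)²)]
Numerator: 12×3201 − 161×237 = 255
Denominator: √[(29148 − 25921)(62244 − 56169)] = √[3227 × 6075] = 4427.6433
r = 255 / 4427.6433 ≈ 0.058

0.058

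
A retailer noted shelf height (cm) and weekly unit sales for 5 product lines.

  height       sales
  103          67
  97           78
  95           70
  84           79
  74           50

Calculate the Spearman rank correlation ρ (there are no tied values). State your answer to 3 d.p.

Rank height: 5, 4, 3, 2, 1
Rank sales: 2, 4, 3, 5, 1
d = rank(height) − rank(sales): 3, 0, 0, -3, 0; Σd² = 18
ρ = 1 − 6Σd² / [n(n²−1)] = 1 − 6×18 / (5×24) = 1 − 108/120 ≈ 0.100

0.100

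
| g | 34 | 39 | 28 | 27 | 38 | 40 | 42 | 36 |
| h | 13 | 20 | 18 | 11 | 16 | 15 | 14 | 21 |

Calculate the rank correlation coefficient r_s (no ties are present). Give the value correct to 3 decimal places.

0.190

Rank g: 3, 6, 2, 1, 5, 7, 8, 4
Rank h: 2, 7, 6, 1, 5, 4, 3, 8
d = rank(g) − rank(h): 1, -1, -4, 0, 0, 3, 5, -4; Σd² = 68
ρ = 1 − 6Σd² / [n(n²−1)] = 1 − 6×68 / (8×63) = 1 − 408/504 ≈ 0.190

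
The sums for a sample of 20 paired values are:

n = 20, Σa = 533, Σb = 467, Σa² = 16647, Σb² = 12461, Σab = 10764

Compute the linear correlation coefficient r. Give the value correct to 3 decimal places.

r = (nΣab − ΣaΣb) / √[(nΣa² − (Σa)²)(nΣb² − (Σb)²)]
Numerator: 20×10764 − 533×467 = -33631
Denominator: √[(332940 − 284089)(249220 − 218089)] = √[48851 × 31131] = 38997.1856
r = -33631 / 38997.1856 ≈ -0.862

-0.862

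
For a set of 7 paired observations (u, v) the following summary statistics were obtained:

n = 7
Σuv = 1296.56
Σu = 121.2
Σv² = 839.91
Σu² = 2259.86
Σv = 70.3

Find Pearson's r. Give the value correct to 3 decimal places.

0.540

r = (nΣuv − ΣuΣv) / √[(nΣu² − (Σu)²)(nΣv² − (Σv)²)]
Numerator: 7×1296.56 − 121.2×70.3 = 555.56
Denominator: √[(15819.02 − 14689.44)(5879.37 − 4942.09)] = √[1129.58 × 937.28] = 1028.9474
r = 555.56 / 1028.9474 ≈ 0.540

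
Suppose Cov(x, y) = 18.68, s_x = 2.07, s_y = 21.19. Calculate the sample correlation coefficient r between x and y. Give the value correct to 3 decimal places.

0.426

r = Cov(x,y) / (s_x · s_y) = 18.68 / (2.07 × 21.19)
  = 18.68 / 43.8633 ≈ 0.426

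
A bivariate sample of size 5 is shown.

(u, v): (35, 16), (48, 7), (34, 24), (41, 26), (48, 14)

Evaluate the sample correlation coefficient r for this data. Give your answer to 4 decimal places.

n = 5, Σu = 206, Σv = 87, Σu² = 8670, Σv² = 1753, Σuv = 3450
nΣuv − ΣuΣv = 17250 − 17922 = -672
nΣu² − (Σu)² = 43350 − 42436 = 914; nΣv² − (Σv)² = 8765 − 7569 = 1196
r = -672 / √(914 × 1196) = -672 / 1045.5353 ≈ -0.6427

-0.6427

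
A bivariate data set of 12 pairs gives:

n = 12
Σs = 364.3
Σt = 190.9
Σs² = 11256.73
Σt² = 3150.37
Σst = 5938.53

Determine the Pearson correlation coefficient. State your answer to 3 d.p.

0.957

r = (nΣst − ΣsΣt) / √[(nΣs² − (Σs)²)(nΣt² − (Σt)²)]
Numerator: 12×5938.53 − 364.3×190.9 = 1717.49
Denominator: √[(135080.76 − 132714.49)(37804.44 − 36442.81)] = √[2366.27 × 1361.63] = 1794.9886
r = 1717.49 / 1794.9886 ≈ 0.957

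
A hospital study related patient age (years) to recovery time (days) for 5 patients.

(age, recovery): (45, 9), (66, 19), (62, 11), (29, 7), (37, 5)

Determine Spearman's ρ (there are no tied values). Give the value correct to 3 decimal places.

0.900

Rank age: 3, 5, 4, 1, 2
Rank recovery: 3, 5, 4, 2, 1
d = rank(age) − rank(recovery): 0, 0, 0, -1, 1; Σd² = 2
ρ = 1 − 6Σd² / [n(n²−1)] = 1 − 6×2 / (5×24) = 1 − 12/120 ≈ 0.900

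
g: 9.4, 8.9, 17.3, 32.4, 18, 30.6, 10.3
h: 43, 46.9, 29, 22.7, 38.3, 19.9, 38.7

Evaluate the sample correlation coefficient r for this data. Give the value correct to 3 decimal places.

n = 7, Σg = 126.9, Σh = 238.5, Σg² = 2883.07, Σh² = 8765.49, Σgh = 3755.74
nΣgh − ΣgΣh = 26290.18 − 30265.65 = -3975.47
nΣg² − (Σg)² = 20181.49 − 16103.61 = 4077.88; nΣh² − (Σh)² = 61358.43 − 56882.25 = 4476.18
r = -3975.47 / √(4077.88 × 4476.18) = -3975.47 / 4272.3910 ≈ -0.931

-0.931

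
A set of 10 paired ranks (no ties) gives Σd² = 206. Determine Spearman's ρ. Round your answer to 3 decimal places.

-0.248

ρ = 1 − 6Σd² / [n(n²−1)] = 1 − 6×206 / (10×99)
  = 1 − 1236/990 = 1 − 1.2485 ≈ -0.248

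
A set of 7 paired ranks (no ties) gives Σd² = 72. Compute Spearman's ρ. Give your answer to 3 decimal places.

-0.286

ρ = 1 − 6Σd² / [n(n²−1)] = 1 − 6×72 / (7×48)
  = 1 − 432/336 = 1 − 1.2857 ≈ -0.286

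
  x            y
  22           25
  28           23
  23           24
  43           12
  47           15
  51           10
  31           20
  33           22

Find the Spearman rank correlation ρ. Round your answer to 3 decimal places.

-0.952

Rank x: 1, 3, 2, 6, 7, 8, 4, 5
Rank y: 8, 6, 7, 2, 3, 1, 4, 5
d = rank(x) − rank(y): -7, -3, -5, 4, 4, 7, 0, 0; Σd² = 164
ρ = 1 − 6Σd² / [n(n²−1)] = 1 − 6×164 / (8×63) = 1 − 984/504 ≈ -0.952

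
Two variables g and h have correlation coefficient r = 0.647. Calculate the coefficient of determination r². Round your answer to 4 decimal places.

r² = (0.647)² = 0.4186

0.4186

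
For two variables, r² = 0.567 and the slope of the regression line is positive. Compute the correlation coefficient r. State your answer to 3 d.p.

0.753

|r| = √0.567 = 0.753
The association is positive, so r = 0.753.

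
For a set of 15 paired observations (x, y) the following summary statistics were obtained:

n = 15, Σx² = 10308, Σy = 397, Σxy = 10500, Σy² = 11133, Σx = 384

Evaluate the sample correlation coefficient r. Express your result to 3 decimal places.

r = (nΣxy − ΣxΣy) / √[(nΣx² − (Σx)²)(nΣy² − (Σy)²)]
Numerator: 15×10500 − 384×397 = 5052
Denominator: √[(154620 − 147456)(166995 − 157609)] = √[7164 × 9386] = 8200.0795
r = 5052 / 8200.0795 ≈ 0.616

0.616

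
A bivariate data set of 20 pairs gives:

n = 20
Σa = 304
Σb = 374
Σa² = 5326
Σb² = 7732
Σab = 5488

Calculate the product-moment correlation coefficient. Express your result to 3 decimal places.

r = (nΣab − ΣaΣb) / √[(nΣa² − (Σa)²)(nΣb² − (Σb)²)]
Numerator: 20×5488 − 304×374 = -3936
Denominator: √[(106520 − 92416)(154640 − 139876)] = √[14104 × 14764] = 14430.2272
r = -3936 / 14430.2272 ≈ -0.273

-0.273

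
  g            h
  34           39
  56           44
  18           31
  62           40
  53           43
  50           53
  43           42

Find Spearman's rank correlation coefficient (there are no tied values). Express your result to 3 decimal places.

0.536

Rank g: 2, 6, 1, 7, 5, 4, 3
Rank h: 2, 6, 1, 3, 5, 7, 4
d = rank(g) − rank(h): 0, 0, 0, 4, 0, -3, -1; Σd² = 26
ρ = 1 − 6Σd² / [n(n²−1)] = 1 − 6×26 / (7×48) = 1 − 156/336 ≈ 0.536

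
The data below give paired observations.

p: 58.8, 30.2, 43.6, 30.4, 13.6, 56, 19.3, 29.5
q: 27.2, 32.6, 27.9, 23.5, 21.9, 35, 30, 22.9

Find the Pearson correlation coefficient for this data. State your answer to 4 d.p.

n = 8, Σp = 281.4, Σq = 221, Σp² = 11758.3, Σq² = 6262.28, Σpq = 8027.11
nΣpq − ΣpΣq = 64216.88 − 62189.4 = 2027.48
nΣp² − (Σp)² = 94066.4 − 79185.96 = 14880.44; nΣq² − (Σq)² = 50098.24 − 48841 = 1257.24
r = 2027.48 / √(14880.44 × 1257.24) = 2027.48 / 4325.3074 ≈ 0.4687

0.4687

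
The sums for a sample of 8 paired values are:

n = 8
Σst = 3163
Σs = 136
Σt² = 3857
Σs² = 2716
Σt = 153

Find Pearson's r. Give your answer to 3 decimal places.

r = (nΣst − ΣsΣt) / √[(nΣs² − (Σs)²)(nΣt² − (Σt)²)]
Numerator: 8×3163 − 136×153 = 4496
Denominator: √[(21728 − 18496)(30856 − 23409)] = √[3232 × 7447] = 4905.9865
r = 4496 / 4905.9865 ≈ 0.916

0.916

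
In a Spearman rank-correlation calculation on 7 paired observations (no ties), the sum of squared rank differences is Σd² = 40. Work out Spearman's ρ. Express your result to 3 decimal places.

ρ = 1 − 6Σd² / [n(n²−1)] = 1 − 6×40 / (7×48)
  = 1 − 240/336 = 1 − 0.7143 ≈ 0.286

0.286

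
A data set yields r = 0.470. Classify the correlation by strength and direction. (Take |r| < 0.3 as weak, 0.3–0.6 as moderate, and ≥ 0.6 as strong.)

moderate positive

r = 0.470 > 0 so the relationship is positive.
|r| = 0.470, which falls in the moderate range.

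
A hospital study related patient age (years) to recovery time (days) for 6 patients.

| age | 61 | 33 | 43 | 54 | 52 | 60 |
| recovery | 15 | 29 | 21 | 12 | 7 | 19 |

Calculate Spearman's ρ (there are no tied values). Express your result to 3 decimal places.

Rank age: 6, 1, 2, 4, 3, 5
Rank recovery: 3, 6, 5, 2, 1, 4
d = rank(age) − rank(recovery): 3, -5, -3, 2, 2, 1; Σd² = 52
ρ = 1 − 6Σd² / [n(n²−1)] = 1 − 6×52 / (6×35) = 1 − 312/210 ≈ -0.486

-0.486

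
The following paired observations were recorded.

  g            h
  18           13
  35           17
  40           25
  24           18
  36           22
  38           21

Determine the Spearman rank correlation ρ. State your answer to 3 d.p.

Rank g: 1, 3, 6, 2, 4, 5
Rank h: 1, 2, 6, 3, 5, 4
d = rank(g) − rank(h): 0, 1, 0, -1, -1, 1; Σd² = 4
ρ = 1 − 6Σd² / [n(n²−1)] = 1 − 6×4 / (6×35) = 1 − 24/210 ≈ 0.886

0.886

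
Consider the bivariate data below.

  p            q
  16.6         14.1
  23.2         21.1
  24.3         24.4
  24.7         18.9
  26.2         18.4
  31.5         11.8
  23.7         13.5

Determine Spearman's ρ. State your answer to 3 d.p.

Rank p: 1, 2, 4, 5, 6, 7, 3
Rank q: 3, 6, 7, 5, 4, 1, 2
d = rank(p) − rank(q): -2, -4, -3, 0, 2, 6, 1; Σd² = 70
ρ = 1 − 6Σd² / [n(n²−1)] = 1 − 6×70 / (7×48) = 1 − 420/336 ≈ -0.250

-0.250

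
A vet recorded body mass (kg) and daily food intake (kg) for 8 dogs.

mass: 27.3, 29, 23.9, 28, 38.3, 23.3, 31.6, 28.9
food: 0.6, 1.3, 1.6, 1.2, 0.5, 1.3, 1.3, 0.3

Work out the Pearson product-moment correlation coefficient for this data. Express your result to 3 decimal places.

-0.517

n = 8, Σx = 230.3, Σy = 8.1, Σx² = 6785.05, Σy² = 9.77, Σxy = 225.11
nΣxy − ΣxΣy = 1800.88 − 1865.43 = -64.55
nΣx² − (Σx)² = 54280.4 − 53038.09 = 1242.31; nΣy² − (Σy)² = 78.16 − 65.61 = 12.55
r = -64.55 / √(1242.31 × 12.55) = -64.55 / 124.8639 ≈ -0.517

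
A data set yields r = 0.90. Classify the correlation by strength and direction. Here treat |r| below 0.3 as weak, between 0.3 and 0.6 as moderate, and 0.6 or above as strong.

r = 0.90 > 0 so the relationship is positive.
|r| = 0.90, which falls in the strong range.

strong positive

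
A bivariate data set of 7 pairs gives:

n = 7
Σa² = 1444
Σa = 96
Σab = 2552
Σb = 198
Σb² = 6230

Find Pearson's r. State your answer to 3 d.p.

-0.577

r = (nΣab − ΣaΣb) / √[(nΣa² − (Σa)²)(nΣb² − (Σb)²)]
Numerator: 7×2552 − 96×198 = -1144
Denominator: √[(10108 − 9216)(43610 − 39204)] = √[892 × 4406] = 1982.4611
r = -1144 / 1982.4611 ≈ -0.577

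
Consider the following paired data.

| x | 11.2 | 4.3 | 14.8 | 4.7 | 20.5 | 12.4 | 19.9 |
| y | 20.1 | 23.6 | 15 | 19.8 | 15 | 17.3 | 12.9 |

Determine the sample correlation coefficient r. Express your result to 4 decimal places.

n = 7, Σx = 87.8, Σy = 123.7, Σx² = 1355.08, Σy² = 2268.71, Σxy = 1420.39
nΣxy − ΣxΣy = 9942.73 − 10860.86 = -918.13
nΣx² − (Σx)² = 9485.56 − 7708.84 = 1776.72; nΣy² − (Σy)² = 15880.97 − 15301.69 = 579.28
r = -918.13 / √(1776.72 × 579.28) = -918.13 / 1014.5040 ≈ -0.9050

-0.9050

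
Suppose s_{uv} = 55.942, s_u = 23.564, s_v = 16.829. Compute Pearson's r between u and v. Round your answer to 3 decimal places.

r = Cov(u,v) / (s_u · s_v) = 55.942 / (23.564 × 16.829)
  = 55.942 / 396.5586 ≈ 0.141

0.141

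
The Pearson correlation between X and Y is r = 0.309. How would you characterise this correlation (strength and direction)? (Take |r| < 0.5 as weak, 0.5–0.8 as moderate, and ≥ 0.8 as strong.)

r = 0.309 > 0 so the relationship is positive.
|r| = 0.309, which falls in the weak range.

weak positive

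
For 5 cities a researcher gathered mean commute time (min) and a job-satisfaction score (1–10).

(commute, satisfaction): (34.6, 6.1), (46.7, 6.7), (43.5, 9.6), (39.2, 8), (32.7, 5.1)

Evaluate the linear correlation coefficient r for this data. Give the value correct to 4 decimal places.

0.6172

n = 5, Σx = 196.7, Σy = 35.5, Σx² = 7876.23, Σy² = 264.27, Σxy = 1421.92
nΣxy − ΣxΣy = 7109.6 − 6982.85 = 126.75
nΣx² − (Σx)² = 39381.15 − 38690.89 = 690.26; nΣy² − (Σy)² = 1321.35 − 1260.25 = 61.1
r = 126.75 / √(690.26 × 61.1) = 126.75 / 205.3653 ≈ 0.6172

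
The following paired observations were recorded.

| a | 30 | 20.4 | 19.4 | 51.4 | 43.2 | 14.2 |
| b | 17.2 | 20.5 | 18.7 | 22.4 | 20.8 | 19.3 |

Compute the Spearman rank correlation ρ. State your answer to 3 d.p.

Rank a: 4, 3, 2, 6, 5, 1
Rank b: 1, 4, 2, 6, 5, 3
d = rank(a) − rank(b): 3, -1, 0, 0, 0, -2; Σd² = 14
ρ = 1 − 6Σd² / [n(n²−1)] = 1 − 6×14 / (6×35) = 1 − 84/210 ≈ 0.600

0.600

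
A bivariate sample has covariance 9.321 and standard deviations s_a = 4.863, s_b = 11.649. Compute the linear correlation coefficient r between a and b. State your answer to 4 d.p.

r = Cov(a,b) / (s_a · s_b) = 9.321 / (4.863 × 11.649)
  = 9.321 / 56.6491 ≈ 0.1645

0.1645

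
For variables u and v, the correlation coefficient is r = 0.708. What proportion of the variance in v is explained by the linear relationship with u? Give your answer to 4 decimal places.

0.5013

r² = (0.708)² = 0.5013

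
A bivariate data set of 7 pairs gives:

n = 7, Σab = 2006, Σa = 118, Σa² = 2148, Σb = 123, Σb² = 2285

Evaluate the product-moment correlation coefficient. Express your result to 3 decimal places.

r = (nΣab − ΣaΣb) / √[(nΣa² − (Σa)²)(nΣb² − (Σb)²)]
Numerator: 7×2006 − 118×123 = -472
Denominator: √[(15036 − 13924)(15995 − 15129)] = √[1112 × 866] = 981.3216
r = -472 / 981.3216 ≈ -0.481

-0.481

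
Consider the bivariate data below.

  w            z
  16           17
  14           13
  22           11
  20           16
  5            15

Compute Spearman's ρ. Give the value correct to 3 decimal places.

-0.200

Rank w: 3, 2, 5, 4, 1
Rank z: 5, 2, 1, 4, 3
d = rank(w) − rank(z): -2, 0, 4, 0, -2; Σd² = 24
ρ = 1 − 6Σd² / [n(n²−1)] = 1 − 6×24 / (5×24) = 1 − 144/120 ≈ -0.200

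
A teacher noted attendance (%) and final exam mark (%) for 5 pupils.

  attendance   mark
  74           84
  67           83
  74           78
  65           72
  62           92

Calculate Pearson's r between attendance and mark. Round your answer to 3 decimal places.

n = 5, Σx = 342, Σy = 409, Σx² = 23510, Σy² = 33677, Σxy = 27933
nΣxy − ΣxΣy = 139665 − 139878 = -213
nΣx² − (Σx)² = 117550 − 116964 = 586; nΣy² − (Σy)² = 168385 − 167281 = 1104
r = -213 / √(586 × 1104) = -213 / 804.3283 ≈ -0.265

-0.265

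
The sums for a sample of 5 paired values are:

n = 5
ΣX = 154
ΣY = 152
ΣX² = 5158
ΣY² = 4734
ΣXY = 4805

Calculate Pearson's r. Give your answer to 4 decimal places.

r = (nΣXY − ΣXΣY) / √[(nΣX² − (ΣX)²)(nΣY² − (ΣY)²)]
Numerator: 5×4805 − 154×152 = 617
Denominator: √[(25790 − 23716)(23670 − 23104)] = √[2074 × 566] = 1083.4593
r = 617 / 1083.4593 ≈ 0.5695

0.5695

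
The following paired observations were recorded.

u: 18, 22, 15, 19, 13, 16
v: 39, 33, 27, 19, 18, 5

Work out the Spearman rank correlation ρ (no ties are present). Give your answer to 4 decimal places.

Rank u: 4, 6, 2, 5, 1, 3
Rank v: 6, 5, 4, 3, 2, 1
d = rank(u) − rank(v): -2, 1, -2, 2, -1, 2; Σd² = 18
ρ = 1 − 6Σd² / [n(n²−1)] = 1 − 6×18 / (6×35) = 1 − 108/210 ≈ 0.4857

0.4857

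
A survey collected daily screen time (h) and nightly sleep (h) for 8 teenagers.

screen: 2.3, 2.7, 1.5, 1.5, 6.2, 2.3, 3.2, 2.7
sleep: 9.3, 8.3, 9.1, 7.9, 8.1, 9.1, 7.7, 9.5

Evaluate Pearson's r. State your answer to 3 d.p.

n = 8, Σx = 22.4, Σy = 69, Σx² = 78.34, Σy² = 598.56, Σxy = 190.74
nΣxy − ΣxΣy = 1525.92 − 1545.6 = -19.68
nΣx² − (Σx)² = 626.72 − 501.76 = 124.96; nΣy² − (Σy)² = 4788.48 − 4761 = 27.48
r = -19.68 / √(124.96 × 27.48) = -19.68 / 58.5995 ≈ -0.336

-0.336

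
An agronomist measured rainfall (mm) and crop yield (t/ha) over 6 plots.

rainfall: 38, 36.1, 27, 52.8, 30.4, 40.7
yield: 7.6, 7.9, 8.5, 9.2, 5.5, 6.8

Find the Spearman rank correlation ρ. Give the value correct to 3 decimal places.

0.200

Rank rainfall: 4, 3, 1, 6, 2, 5
Rank yield: 3, 4, 5, 6, 1, 2
d = rank(rainfall) − rank(yield): 1, -1, -4, 0, 1, 3; Σd² = 28
ρ = 1 − 6Σd² / [n(n²−1)] = 1 − 6×28 / (6×35) = 1 − 168/210 ≈ 0.200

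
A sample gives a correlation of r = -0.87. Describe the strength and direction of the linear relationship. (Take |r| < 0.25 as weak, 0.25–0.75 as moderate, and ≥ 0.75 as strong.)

strong negative

r = -0.87 < 0 so the relationship is negative.
|r| = 0.87, which falls in the strong range.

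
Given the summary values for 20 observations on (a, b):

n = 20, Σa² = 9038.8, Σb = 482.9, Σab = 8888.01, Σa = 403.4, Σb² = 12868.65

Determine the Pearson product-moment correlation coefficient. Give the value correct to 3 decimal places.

-0.816

r = (nΣab − ΣaΣb) / √[(nΣa² − (Σa)²)(nΣb² − (Σb)²)]
Numerator: 20×8888.01 − 403.4×482.9 = -17041.66
Denominator: √[(180776 − 162731.56)(257373 − 233192.41)] = √[18044.44 × 24180.59] = 20888.3988
r = -17041.66 / 20888.3988 ≈ -0.816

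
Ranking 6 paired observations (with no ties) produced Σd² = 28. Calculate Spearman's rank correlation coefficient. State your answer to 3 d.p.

ρ = 1 − 6Σd² / [n(n²−1)] = 1 − 6×28 / (6×35)
  = 1 − 168/210 = 1 − 0.8000 ≈ 0.200

0.200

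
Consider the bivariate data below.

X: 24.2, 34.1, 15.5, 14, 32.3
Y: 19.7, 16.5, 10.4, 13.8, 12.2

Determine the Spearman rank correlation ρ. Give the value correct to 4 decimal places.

0.3000

Rank X: 3, 5, 2, 1, 4
Rank Y: 5, 4, 1, 3, 2
d = rank(X) − rank(Y): -2, 1, 1, -2, 2; Σd² = 14
ρ = 1 − 6Σd² / [n(n²−1)] = 1 − 6×14 / (5×24) = 1 − 84/120 ≈ 0.3000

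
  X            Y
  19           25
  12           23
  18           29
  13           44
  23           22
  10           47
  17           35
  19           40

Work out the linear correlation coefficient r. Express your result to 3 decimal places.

-0.549

n = 8, ΣX = 131, ΣY = 265, ΣX² = 2277, ΣY² = 9449, ΣXY = 4176
nΣXY − ΣXΣY = 33408 − 34715 = -1307
nΣX² − (ΣX)² = 18216 − 17161 = 1055; nΣY² − (ΣY)² = 75592 − 70225 = 5367
r = -1307 / √(1055 × 5367) = -1307 / 2379.5346 ≈ -0.549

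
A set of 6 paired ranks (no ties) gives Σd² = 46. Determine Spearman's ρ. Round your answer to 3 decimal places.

-0.314

ρ = 1 − 6Σd² / [n(n²−1)] = 1 − 6×46 / (6×35)
  = 1 − 276/210 = 1 − 1.3143 ≈ -0.314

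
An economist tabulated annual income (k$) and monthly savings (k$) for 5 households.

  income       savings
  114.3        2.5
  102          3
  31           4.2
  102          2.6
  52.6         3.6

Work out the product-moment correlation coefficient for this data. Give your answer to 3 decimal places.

n = 5, Σx = 401.9, Σy = 15.9, Σx² = 37600.25, Σy² = 52.61, Σxy = 1176.51
nΣxy − ΣxΣy = 5882.55 − 6390.21 = -507.66
nΣx² − (Σx)² = 188001.25 − 161523.61 = 26477.64; nΣy² − (Σy)² = 263.05 − 252.81 = 10.24
r = -507.66 / √(26477.64 × 10.24) = -507.66 / 520.7024 ≈ -0.975

-0.975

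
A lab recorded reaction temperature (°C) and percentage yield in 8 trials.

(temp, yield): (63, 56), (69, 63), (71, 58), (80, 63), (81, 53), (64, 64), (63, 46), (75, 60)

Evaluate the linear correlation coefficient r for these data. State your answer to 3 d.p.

n = 8, Σx = 566, Σy = 463, Σx² = 40422, Σy² = 27059, Σxy = 32820
nΣxy − ΣxΣy = 262560 − 262058 = 502
nΣx² − (Σx)² = 323376 − 320356 = 3020; nΣy² − (Σy)² = 216472 − 214369 = 2103
r = 502 / √(3020 × 2103) = 502 / 2520.1309 ≈ 0.199

0.199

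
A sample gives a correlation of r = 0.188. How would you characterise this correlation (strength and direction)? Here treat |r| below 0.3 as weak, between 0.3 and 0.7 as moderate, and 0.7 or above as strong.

r = 0.188 > 0 so the relationship is positive.
|r| = 0.188, which falls in the weak range.

weak positive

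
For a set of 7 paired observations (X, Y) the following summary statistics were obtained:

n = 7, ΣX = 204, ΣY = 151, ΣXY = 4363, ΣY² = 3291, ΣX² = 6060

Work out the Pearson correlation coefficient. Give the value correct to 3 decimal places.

r = (nΣXY − ΣXΣY) / √[(nΣX² − (ΣX)²)(nΣY² − (ΣY)²)]
Numerator: 7×4363 − 204×151 = -263
Denominator: √[(42420 − 41616)(23037 − 22801)] = √[804 × 236] = 435.5961
r = -263 / 435.5961 ≈ -0.604

-0.604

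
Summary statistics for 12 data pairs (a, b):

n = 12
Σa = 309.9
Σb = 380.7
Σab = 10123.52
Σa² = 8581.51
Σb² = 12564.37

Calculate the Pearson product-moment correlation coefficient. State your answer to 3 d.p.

0.550

r = (nΣab − ΣaΣb) / √[(nΣa² − (Σa)²)(nΣb² − (Σb)²)]
Numerator: 12×10123.52 − 309.9×380.7 = 3503.31
Denominator: √[(102978.12 − 96038.01)(150772.44 − 144932.49)] = √[6940.11 × 5839.95] = 6366.3094
r = 3503.31 / 6366.3094 ≈ 0.550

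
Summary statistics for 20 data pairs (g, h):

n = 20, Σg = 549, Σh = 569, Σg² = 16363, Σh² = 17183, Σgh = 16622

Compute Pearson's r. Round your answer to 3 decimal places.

0.884

r = (nΣgh − ΣgΣh) / √[(nΣg² − (Σg)²)(nΣh² − (Σh)²)]
Numerator: 20×16622 − 549×569 = 20059
Denominator: √[(327260 − 301401)(343660 − 323761)] = √[25859 × 19899] = 22684.0967
r = 20059 / 22684.0967 ≈ 0.884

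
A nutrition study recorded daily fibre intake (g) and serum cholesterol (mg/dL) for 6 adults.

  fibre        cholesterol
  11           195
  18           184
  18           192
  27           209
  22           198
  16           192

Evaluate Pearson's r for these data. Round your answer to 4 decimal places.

n = 6, Σx = 112, Σy = 1170, Σx² = 2238, Σy² = 228494, Σxy = 21984
nΣxy − ΣxΣy = 131904 − 131040 = 864
nΣx² − (Σx)² = 13428 − 12544 = 884; nΣy² − (Σy)² = 1370964 − 1368900 = 2064
r = 864 / √(884 × 2064) = 864 / 1350.7687 ≈ 0.6396

0.6396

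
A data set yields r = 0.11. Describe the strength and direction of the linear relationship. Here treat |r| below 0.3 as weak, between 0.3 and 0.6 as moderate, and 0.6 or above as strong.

r = 0.11 > 0 so the relationship is positive.
|r| = 0.11, which falls in the weak range.

weak positive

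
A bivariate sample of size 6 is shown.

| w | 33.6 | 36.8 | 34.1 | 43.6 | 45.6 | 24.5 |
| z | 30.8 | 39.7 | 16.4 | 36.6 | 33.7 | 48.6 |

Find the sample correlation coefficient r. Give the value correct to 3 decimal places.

-0.260

n = 6, Σw = 218.2, Σz = 205.8, Σw² = 8226.58, Σz² = 7630.9, Σwz = 7378.26
nΣwz − ΣwΣz = 44269.56 − 44905.56 = -636
nΣw² − (Σw)² = 49359.48 − 47611.24 = 1748.24; nΣz² − (Σz)² = 45785.4 − 42353.64 = 3431.76
r = -636 / √(1748.24 × 3431.76) = -636 / 2449.3959 ≈ -0.260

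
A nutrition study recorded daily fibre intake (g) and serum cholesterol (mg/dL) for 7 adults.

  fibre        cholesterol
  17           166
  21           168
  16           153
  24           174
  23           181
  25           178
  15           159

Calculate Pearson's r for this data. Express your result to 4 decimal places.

0.8986

n = 7, Σx = 141, Σy = 1179, Σx² = 2941, Σy² = 199191, Σxy = 23972
nΣxy − ΣxΣy = 167804 − 166239 = 1565
nΣx² − (Σx)² = 20587 − 19881 = 706; nΣy² − (Σy)² = 1394337 − 1390041 = 4296
r = 1565 / √(706 × 4296) = 1565 / 1741.5441 ≈ 0.8986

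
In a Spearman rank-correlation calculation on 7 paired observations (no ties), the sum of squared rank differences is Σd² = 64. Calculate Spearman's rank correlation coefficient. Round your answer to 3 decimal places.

-0.143

ρ = 1 − 6Σd² / [n(n²−1)] = 1 − 6×64 / (7×48)
  = 1 − 384/336 = 1 − 1.1429 ≈ -0.143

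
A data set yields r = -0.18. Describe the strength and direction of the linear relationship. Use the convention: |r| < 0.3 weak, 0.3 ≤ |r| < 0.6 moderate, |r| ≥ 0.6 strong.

r = -0.18 < 0 so the relationship is negative.
|r| = 0.18, which falls in the weak range.

weak negative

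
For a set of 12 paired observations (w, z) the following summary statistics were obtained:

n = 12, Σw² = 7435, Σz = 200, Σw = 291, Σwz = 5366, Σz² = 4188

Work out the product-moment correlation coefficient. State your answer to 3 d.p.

0.908

r = (nΣwz − ΣwΣz) / √[(nΣw² − (Σw)²)(nΣz² − (Σz)²)]
Numerator: 12×5366 − 291×200 = 6192
Denominator: √[(89220 − 84681)(50256 − 40000)] = √[4539 × 10256] = 6822.9014
r = 6192 / 6822.9014 ≈ 0.908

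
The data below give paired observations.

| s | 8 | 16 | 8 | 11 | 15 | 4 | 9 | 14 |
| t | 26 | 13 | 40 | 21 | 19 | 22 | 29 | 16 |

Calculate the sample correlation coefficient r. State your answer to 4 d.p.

-0.6156

n = 8, Σs = 85, Σt = 186, Σs² = 1023, Σt² = 4828, Σst = 1825
nΣst − ΣsΣt = 14600 − 15810 = -1210
nΣs² − (Σs)² = 8184 − 7225 = 959; nΣt² − (Σt)² = 38624 − 34596 = 4028
r = -1210 / √(959 × 4028) = -1210 / 1965.4140 ≈ -0.6156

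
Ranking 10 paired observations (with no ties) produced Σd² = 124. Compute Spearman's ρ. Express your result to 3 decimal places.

0.248

ρ = 1 − 6Σd² / [n(n²−1)] = 1 − 6×124 / (10×99)
  = 1 − 744/990 = 1 − 0.7515 ≈ 0.248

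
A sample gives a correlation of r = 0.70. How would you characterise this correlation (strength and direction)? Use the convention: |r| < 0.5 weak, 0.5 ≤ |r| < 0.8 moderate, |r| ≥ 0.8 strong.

r = 0.70 > 0 so the relationship is positive.
|r| = 0.70, which falls in the moderate range.

moderate positive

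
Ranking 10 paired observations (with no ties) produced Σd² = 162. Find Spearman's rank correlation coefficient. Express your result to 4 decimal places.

ρ = 1 − 6Σd² / [n(n²−1)] = 1 − 6×162 / (10×99)
  = 1 − 972/990 = 1 − 0.98182 ≈ 0.0182

0.0182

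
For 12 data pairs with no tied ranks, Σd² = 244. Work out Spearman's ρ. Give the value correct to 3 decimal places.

ρ = 1 − 6Σd² / [n(n²−1)] = 1 − 6×244 / (12×143)
  = 1 − 1464/1716 = 1 − 0.8531 ≈ 0.147

0.147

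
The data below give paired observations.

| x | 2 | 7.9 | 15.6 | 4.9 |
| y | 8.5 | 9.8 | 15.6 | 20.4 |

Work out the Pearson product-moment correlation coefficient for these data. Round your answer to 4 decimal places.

0.2596

n = 4, Σx = 30.4, Σy = 54.3, Σx² = 333.78, Σy² = 827.81, Σxy = 437.74
nΣxy − ΣxΣy = 1750.96 − 1650.72 = 100.24
nΣx² − (Σx)² = 1335.12 − 924.16 = 410.96; nΣy² − (Σy)² = 3311.24 − 2948.49 = 362.75
r = 100.24 / √(410.96 × 362.75) = 100.24 / 386.1033 ≈ 0.2596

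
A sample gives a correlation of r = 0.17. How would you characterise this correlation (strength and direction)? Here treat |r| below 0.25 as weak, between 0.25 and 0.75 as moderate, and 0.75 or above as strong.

r = 0.17 > 0 so the relationship is positive.
|r| = 0.17, which falls in the weak range.

weak positive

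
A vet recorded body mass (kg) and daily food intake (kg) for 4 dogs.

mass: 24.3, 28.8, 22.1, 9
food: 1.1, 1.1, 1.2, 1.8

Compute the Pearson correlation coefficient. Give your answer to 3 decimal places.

n = 4, Σx = 84.2, Σy = 5.2, Σx² = 1989.34, Σy² = 7.1, Σxy = 101.13
nΣxy − ΣxΣy = 404.52 − 437.84 = -33.32
nΣx² − (Σx)² = 7957.36 − 7089.64 = 867.72; nΣy² − (Σy)² = 28.4 − 27.04 = 1.36
r = -33.32 / √(867.72 × 1.36) = -33.32 / 34.3526 ≈ -0.970

-0.970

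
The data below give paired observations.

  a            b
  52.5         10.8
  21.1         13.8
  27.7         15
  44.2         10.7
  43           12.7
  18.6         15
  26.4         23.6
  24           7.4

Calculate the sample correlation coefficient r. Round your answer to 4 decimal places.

n = 8, Σa = 257.5, Σb = 109, Σa² = 9390.31, Σb² = 1644.58, Σab = 3372.36
nΣab − ΣaΣb = 26978.88 − 28067.5 = -1088.62
nΣa² − (Σa)² = 75122.48 − 66306.25 = 8816.23; nΣb² − (Σb)² = 13156.64 − 11881 = 1275.64
r = -1088.62 / √(8816.23 × 1275.64) = -1088.62 / 3353.5557 ≈ -0.3246

-0.3246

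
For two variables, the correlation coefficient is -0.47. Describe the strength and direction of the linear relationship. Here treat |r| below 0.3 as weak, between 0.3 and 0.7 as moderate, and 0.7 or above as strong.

moderate negative

r = -0.47 < 0 so the relationship is negative.
|r| = 0.47, which falls in the moderate range.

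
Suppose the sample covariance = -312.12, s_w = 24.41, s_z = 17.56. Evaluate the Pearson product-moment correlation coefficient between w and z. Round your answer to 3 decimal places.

-0.728

r = Cov(w,z) / (s_w · s_z) = -312.12 / (24.41 × 17.56)
  = -312.12 / 428.6396 ≈ -0.728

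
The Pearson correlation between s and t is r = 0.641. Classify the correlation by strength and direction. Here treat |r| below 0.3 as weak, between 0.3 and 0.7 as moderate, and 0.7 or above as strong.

moderate positive

r = 0.641 > 0 so the relationship is positive.
|r| = 0.641, which falls in the moderate range.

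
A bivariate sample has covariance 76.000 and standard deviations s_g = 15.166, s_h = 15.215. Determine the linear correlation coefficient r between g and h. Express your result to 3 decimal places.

0.329

r = Cov(g,h) / (s_g · s_h) = 76.000 / (15.166 × 15.215)
  = 76.000 / 230.7507 ≈ 0.329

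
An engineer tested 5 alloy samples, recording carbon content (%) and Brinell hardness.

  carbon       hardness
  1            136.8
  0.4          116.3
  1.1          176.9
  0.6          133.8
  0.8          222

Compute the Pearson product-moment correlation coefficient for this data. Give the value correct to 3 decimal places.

0.470

n = 5, Σx = 3.9, Σy = 785.8, Σx² = 3.37, Σy² = 130719.98, Σxy = 635.79
nΣxy − ΣxΣy = 3178.95 − 3064.62 = 114.33
nΣx² − (Σx)² = 16.85 − 15.21 = 1.64; nΣy² − (Σy)² = 653599.9 − 617481.64 = 36118.26
r = 114.33 / √(1.64 × 36118.26) = 114.33 / 243.3803 ≈ 0.470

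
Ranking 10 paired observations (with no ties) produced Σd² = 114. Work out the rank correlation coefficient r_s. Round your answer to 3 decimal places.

0.309

ρ = 1 − 6Σd² / [n(n²−1)] = 1 − 6×114 / (10×99)
  = 1 − 684/990 = 1 − 0.6909 ≈ 0.309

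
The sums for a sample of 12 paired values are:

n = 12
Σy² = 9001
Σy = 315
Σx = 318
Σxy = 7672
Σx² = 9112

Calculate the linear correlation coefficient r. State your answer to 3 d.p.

-0.954

r = (nΣxy − ΣxΣy) / √[(nΣx² − (Σx)²)(nΣy² − (Σy)²)]
Numerator: 12×7672 − 318×315 = -8106
Denominator: √[(109344 − 101124)(108012 − 99225)] = √[8220 × 8787] = 8498.7729
r = -8106 / 8498.7729 ≈ -0.954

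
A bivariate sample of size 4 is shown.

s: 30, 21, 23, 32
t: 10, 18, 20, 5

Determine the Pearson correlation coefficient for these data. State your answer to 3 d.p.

n = 4, Σs = 106, Σt = 53, Σs² = 2894, Σt² = 849, Σst = 1298
nΣst − ΣsΣt = 5192 − 5618 = -426
nΣs² − (Σs)² = 11576 − 11236 = 340; nΣt² − (Σt)² = 3396 − 2809 = 587
r = -426 / √(340 × 587) = -426 / 446.7438 ≈ -0.954

-0.954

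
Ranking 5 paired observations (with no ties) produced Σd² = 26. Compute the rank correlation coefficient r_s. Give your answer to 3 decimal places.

ρ = 1 − 6Σd² / [n(n²−1)] = 1 − 6×26 / (5×24)
  = 1 − 156/120 = 1 − 1.3000 ≈ -0.300

-0.300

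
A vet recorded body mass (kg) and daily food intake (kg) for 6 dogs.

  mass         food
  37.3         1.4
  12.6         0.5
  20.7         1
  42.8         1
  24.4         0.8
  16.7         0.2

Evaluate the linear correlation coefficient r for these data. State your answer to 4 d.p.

0.7468

n = 6, Σx = 154.5, Σy = 4.9, Σx² = 4684.63, Σy² = 4.89, Σxy = 144.88
nΣxy − ΣxΣy = 869.28 − 757.05 = 112.23
nΣx² − (Σx)² = 28107.78 − 23870.25 = 4237.53; nΣy² − (Σy)² = 29.34 − 24.01 = 5.33
r = 112.23 / √(4237.53 × 5.33) = 112.23 / 150.2865 ≈ 0.7468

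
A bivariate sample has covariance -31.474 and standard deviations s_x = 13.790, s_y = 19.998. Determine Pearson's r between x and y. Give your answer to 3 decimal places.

r = Cov(x,y) / (s_x · s_y) = -31.474 / (13.790 × 19.998)
  = -31.474 / 275.7724 ≈ -0.114

-0.114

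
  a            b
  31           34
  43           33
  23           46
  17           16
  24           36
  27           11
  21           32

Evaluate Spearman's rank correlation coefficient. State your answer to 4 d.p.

Rank a: 6, 7, 3, 1, 4, 5, 2
Rank b: 5, 4, 7, 2, 6, 1, 3
d = rank(a) − rank(b): 1, 3, -4, -1, -2, 4, -1; Σd² = 48
ρ = 1 − 6Σd² / [n(n²−1)] = 1 − 6×48 / (7×48) = 1 − 288/336 ≈ 0.1429

0.1429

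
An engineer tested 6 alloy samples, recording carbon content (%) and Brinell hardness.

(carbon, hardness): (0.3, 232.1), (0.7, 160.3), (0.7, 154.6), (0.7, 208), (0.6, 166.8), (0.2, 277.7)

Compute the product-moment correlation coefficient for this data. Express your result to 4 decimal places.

-0.8835

n = 6, Σx = 3.2, Σy = 1199.5, Σx² = 1.96, Σy² = 251671.19, Σxy = 591.28
nΣxy − ΣxΣy = 3547.68 − 3838.4 = -290.72
nΣx² − (Σx)² = 11.76 − 10.24 = 1.52; nΣy² − (Σy)² = 1510027.14 − 1438800.25 = 71226.89
r = -290.72 / √(1.52 × 71226.89) = -290.72 / 329.0363 ≈ -0.8835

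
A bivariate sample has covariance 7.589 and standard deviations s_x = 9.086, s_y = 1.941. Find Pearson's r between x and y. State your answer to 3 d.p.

r = Cov(x,y) / (s_x · s_y) = 7.589 / (9.086 × 1.941)
  = 7.589 / 17.6359 ≈ 0.430

0.430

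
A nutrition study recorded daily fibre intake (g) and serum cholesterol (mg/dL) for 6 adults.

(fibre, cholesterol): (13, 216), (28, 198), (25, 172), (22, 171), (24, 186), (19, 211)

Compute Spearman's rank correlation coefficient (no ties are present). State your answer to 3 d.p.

Rank fibre: 1, 6, 5, 3, 4, 2
Rank cholesterol: 6, 4, 2, 1, 3, 5
d = rank(fibre) − rank(cholesterol): -5, 2, 3, 2, 1, -3; Σd² = 52
ρ = 1 − 6Σd² / [n(n²−1)] = 1 − 6×52 / (6×35) = 1 − 312/210 ≈ -0.486

-0.486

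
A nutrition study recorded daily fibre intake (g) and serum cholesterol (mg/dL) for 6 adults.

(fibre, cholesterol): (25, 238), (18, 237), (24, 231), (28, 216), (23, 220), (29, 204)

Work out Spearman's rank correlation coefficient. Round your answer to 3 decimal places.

Rank fibre: 4, 1, 3, 5, 2, 6
Rank cholesterol: 6, 5, 4, 2, 3, 1
d = rank(fibre) − rank(cholesterol): -2, -4, -1, 3, -1, 5; Σd² = 56
ρ = 1 − 6Σd² / [n(n²−1)] = 1 − 6×56 / (6×35) = 1 − 336/210 ≈ -0.600

-0.600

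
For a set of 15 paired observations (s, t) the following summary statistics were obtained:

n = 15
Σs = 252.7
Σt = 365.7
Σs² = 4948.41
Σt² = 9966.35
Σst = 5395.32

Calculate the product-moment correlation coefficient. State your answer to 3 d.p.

r = (nΣst − ΣsΣt) / √[(nΣs² − (Σs)²)(nΣt² − (Σt)²)]
Numerator: 15×5395.32 − 252.7×365.7 = -11482.59
Denominator: √[(74226.15 − 63857.29)(149495.25 − 133736.49)] = √[10368.86 × 15758.76] = 12782.8157
r = -11482.59 / 12782.8157 ≈ -0.898

-0.898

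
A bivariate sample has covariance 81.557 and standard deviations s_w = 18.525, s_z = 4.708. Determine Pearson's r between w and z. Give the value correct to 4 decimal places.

r = Cov(w,z) / (s_w · s_z) = 81.557 / (18.525 × 4.708)
  = 81.557 / 87.2157 ≈ 0.9351

0.9351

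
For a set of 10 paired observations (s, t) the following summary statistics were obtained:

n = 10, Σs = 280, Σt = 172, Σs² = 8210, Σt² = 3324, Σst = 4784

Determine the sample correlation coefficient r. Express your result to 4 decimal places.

-0.0870

r = (nΣst − ΣsΣt) / √[(nΣs² − (Σs)²)(nΣt² − (Σt)²)]
Numerator: 10×4784 − 280×172 = -320
Denominator: √[(82100 − 78400)(33240 − 29584)] = √[3700 × 3656] = 3677.9342
r = -320 / 3677.9342 ≈ -0.0870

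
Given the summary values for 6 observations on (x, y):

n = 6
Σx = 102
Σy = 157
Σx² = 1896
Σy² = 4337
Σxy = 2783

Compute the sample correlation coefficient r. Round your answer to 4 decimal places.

0.5921

r = (nΣxy − ΣxΣy) / √[(nΣx² − (Σx)²)(nΣy² − (Σy)²)]
Numerator: 6×2783 − 102×157 = 684
Denominator: √[(11376 − 10404)(26022 − 24649)] = √[972 × 1373] = 1155.2298
r = 684 / 1155.2298 ≈ 0.5921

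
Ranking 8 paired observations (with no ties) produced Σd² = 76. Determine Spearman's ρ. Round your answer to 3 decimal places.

0.095

ρ = 1 − 6Σd² / [n(n²−1)] = 1 − 6×76 / (8×63)
  = 1 − 456/504 = 1 − 0.9048 ≈ 0.095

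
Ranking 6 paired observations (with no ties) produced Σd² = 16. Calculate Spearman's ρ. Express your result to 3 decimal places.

0.543

ρ = 1 − 6Σd² / [n(n²−1)] = 1 − 6×16 / (6×35)
  = 1 − 96/210 = 1 − 0.4571 ≈ 0.543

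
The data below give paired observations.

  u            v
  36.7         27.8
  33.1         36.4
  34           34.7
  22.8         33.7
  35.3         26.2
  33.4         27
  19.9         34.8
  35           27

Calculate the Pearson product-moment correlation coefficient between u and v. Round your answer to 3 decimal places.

-0.561

n = 8, Σu = 250.2, Σv = 247.6, Σu² = 8101, Σv² = 7793.06, Σuv = 7637.44
nΣuv − ΣuΣv = 61099.52 − 61949.52 = -850
nΣu² − (Σu)² = 64808 − 62600.04 = 2207.96; nΣv² − (Σv)² = 62344.48 − 61305.76 = 1038.72
r = -850 / √(2207.96 × 1038.72) = -850 / 1514.4148 ≈ -0.561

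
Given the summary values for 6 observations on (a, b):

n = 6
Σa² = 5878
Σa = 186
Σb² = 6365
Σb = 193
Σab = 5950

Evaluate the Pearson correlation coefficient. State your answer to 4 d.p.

-0.2490

r = (nΣab − ΣaΣb) / √[(nΣa² − (Σa)²)(nΣb² − (Σb)²)]
Numerator: 6×5950 − 186×193 = -198
Denominator: √[(35268 − 34596)(38190 − 37249)] = √[672 × 941] = 795.2056
r = -198 / 795.2056 ≈ -0.2490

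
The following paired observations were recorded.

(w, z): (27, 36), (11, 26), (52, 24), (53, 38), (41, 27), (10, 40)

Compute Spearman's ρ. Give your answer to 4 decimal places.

-0.2571

Rank w: 3, 2, 5, 6, 4, 1
Rank z: 4, 2, 1, 5, 3, 6
d = rank(w) − rank(z): -1, 0, 4, 1, 1, -5; Σd² = 44
ρ = 1 − 6Σd² / [n(n²−1)] = 1 − 6×44 / (6×35) = 1 − 264/210 ≈ -0.2571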